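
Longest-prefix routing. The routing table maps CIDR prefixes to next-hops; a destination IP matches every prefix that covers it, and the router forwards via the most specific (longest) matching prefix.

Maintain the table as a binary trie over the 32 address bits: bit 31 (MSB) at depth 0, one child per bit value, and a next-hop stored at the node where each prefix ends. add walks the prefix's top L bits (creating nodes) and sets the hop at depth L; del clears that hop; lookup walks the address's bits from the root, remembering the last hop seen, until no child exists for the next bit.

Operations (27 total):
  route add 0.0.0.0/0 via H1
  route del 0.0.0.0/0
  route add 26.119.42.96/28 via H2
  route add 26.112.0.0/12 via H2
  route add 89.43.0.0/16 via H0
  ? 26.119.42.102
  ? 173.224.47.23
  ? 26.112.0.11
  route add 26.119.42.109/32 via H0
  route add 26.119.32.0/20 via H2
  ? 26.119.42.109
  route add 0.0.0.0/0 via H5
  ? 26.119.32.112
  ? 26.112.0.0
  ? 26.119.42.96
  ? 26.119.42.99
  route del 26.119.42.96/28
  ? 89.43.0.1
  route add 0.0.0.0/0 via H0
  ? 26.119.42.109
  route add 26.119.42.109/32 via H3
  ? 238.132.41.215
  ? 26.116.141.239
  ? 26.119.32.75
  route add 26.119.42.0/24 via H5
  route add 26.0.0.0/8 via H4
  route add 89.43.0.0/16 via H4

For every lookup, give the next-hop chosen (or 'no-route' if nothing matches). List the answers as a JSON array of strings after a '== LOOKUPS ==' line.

Process each operation:
  add 0.0.0.0/0 -> H1 at depth 0
  - 0.0.0.0/0 clear@0
  add 26.119.42.96/28 -> H2 at depth 28
  add 26.112.0.0/12 -> H2 at depth 12
  add 89.43.0.0/16 -> H0 at depth 16
  lookup 26.119.42.102: bits 0001101001110111001010100110 walk d0:-→d1:-→d2:-→d3:-→d4:-→d5:-→d6:-→d7:-→d8:-→d9:-→d10:-→d11:-→d12:H2→d13:-→d14:-→d15:-→d16:-→d17:-→d18:-→d19:-→d20:-→d21:-→d22:-→d23:-→d24:-→d25:-→d26:-→d27:-→d28:H2 -> H2
  lookup 173.224.47.23: bits ε walk d0:- -> no-route
  lookup 26.112.0.11: bits 0001101001110 walk d0:-→d1:-→d2:-→d3:-→d4:-→d5:-→d6:-→d7:-→d8:-→d9:-→d10:-→d11:-→d12:H2→d13:- -> H2
  add 26.119.42.109/32 -> H0 at depth 32
  add 26.119.32.0/20 -> H2 at depth 20
  lookup 26.119.42.109: bits 00011010011101110010101001101101 walk d0:-→d1:-→d2:-→d3:-→d4:-→d5:-→d6:-→d7:-→d8:-→d9:-→d10:-→d11:-→d12:H2→d13:-→d14:-→d15:-→d16:-→d17:-→d18:-→d19:-→d20:H2→d21:-→d22:-→d23:-→d24:-→d25:-→d26:-→d27:-→d28:H2→d29:-→d30:-→d31:-→d32:H0 -> H0
  add 0.0.0.0/0 -> H5 at depth 0
  lookup 26.119.32.112: bits 00011010011101110010 walk d0:H5→d1:-→d2:-→d3:-→d4:-→d5:-→d6:-→d7:-→d8:-→d9:-→d10:-→d11:-→d12:H2→d13:-→d14:-→d15:-→d16:-→d17:-→d18:-→d19:-→d20:H2 -> H2
  lookup 26.112.0.0: bits 0001101001110 walk d0:H5→d1:-→d2:-→d3:-→d4:-→d5:-→d6:-→d7:-→d8:-→d9:-→d10:-→d11:-→d12:H2→d13:- -> H2
  lookup 26.119.42.96: bits 0001101001110111001010100110 walk d0:H5→d1:-→d2:-→d3:-→d4:-→d5:-→d6:-→d7:-→d8:-→d9:-→d10:-→d11:-→d12:H2→d13:-→d14:-→d15:-→d16:-→d17:-→d18:-→d19:-→d20:H2→d21:-→d22:-→d23:-→d24:-→d25:-→d26:-→d27:-→d28:H2 -> H2
  lookup 26.119.42.99: bits 0001101001110111001010100110 walk d0:H5→d1:-→d2:-→d3:-→d4:-→d5:-→d6:-→d7:-→d8:-→d9:-→d10:-→d11:-→d12:H2→d13:-→d14:-→d15:-→d16:-→d17:-→d18:-→d19:-→d20:H2→d21:-→d22:-→d23:-→d24:-→d25:-→d26:-→d27:-→d28:H2 -> H2
  - 26.119.42.96/28 clear@28
  lookup 89.43.0.1: bits 0101100100101011 walk d0:H5→d1:-→d2:-→d3:-→d4:-→d5:-→d6:-→d7:-→d8:-→d9:-→d10:-→d11:-→d12:-→d13:-→d14:-→d15:-→d16:H0 -> H0
  add 0.0.0.0/0 -> H0 at depth 0
  lookup 26.119.42.109: bits 00011010011101110010101001101101 walk d0:H0→d1:-→d2:-→d3:-→d4:-→d5:-→d6:-→d7:-→d8:-→d9:-→d10:-→d11:-→d12:H2→d13:-→d14:-→d15:-→d16:-→d17:-→d18:-→d19:-→d20:H2→d21:-→d22:-→d23:-→d24:-→d25:-→d26:-→d27:-→d28:-→d29:-→d30:-→d31:-→d32:H0 -> H0
  add 26.119.42.109/32 -> H3 at depth 32
  lookup 238.132.41.215: bits ε walk d0:H0 -> H0
  lookup 26.116.141.239: bits 00011010011101 walk d0:H0→d1:-→d2:-→d3:-→d4:-→d5:-→d6:-→d7:-→d8:-→d9:-→d10:-→d11:-→d12:H2→d13:-→d14:- -> H2
  lookup 26.119.32.75: bits 00011010011101110010 walk d0:H0→d1:-→d2:-→d3:-→d4:-→d5:-→d6:-→d7:-→d8:-→d9:-→d10:-→d11:-→d12:H2→d13:-→d14:-→d15:-→d16:-→d17:-→d18:-→d19:-→d20:H2 -> H2
  add 26.119.42.0/24 -> H5 at depth 24
  add 26.0.0.0/8 -> H4 at depth 8
  add 89.43.0.0/16 -> H4 at depth 16

== LOOKUPS ==
["H2","no-route","H2","H0","H2","H2","H2","H2","H0","H0","H0","H2","H2"]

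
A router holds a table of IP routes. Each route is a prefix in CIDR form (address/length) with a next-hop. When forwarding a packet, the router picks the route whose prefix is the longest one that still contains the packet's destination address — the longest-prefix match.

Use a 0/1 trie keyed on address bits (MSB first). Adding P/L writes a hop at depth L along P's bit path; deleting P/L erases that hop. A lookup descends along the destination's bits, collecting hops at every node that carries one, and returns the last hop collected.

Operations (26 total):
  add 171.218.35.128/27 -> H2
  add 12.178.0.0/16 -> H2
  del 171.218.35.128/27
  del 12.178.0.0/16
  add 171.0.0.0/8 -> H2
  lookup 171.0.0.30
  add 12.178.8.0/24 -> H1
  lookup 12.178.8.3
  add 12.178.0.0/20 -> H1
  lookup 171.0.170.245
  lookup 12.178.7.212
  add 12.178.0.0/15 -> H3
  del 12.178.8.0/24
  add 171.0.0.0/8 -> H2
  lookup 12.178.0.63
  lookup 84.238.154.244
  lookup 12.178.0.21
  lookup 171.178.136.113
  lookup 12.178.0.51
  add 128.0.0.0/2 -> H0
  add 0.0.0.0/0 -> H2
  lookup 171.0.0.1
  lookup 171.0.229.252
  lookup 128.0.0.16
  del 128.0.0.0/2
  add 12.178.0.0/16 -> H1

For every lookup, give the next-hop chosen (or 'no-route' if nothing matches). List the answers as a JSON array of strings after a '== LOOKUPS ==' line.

Apply in order:
  + 171.218.35.128/27 (H2) depth=27
  + 12.178.0.0/16 (H2) depth=16
  - 171.218.35.128/27 clear@27
  - 12.178.0.0/16 clear@16
  + 171.0.0.0/8 (H2) depth=8
  ? 171.0.0.30  path d0:-→d1:-→d2:-→d3:-→d4:-→d5:-→d6:-→d7:-→d8:H2  best=H2
  + 12.178.8.0/24 (H1) depth=24
  ? 12.178.8.3  path d0:-→d1:-→d2:-→d3:-→d4:-→d5:-→d6:-→d7:-→d8:-→d9:-→d10:-→d11:-→d12:-→d13:-→d14:-→d15:-→d16:-→d17:-→d18:-→d19:-→d20:-→d21:-→d22:-→d23:-→d24:H1  best=H1
  + 12.178.0.0/20 (H1) depth=20
  ? 171.0.170.245  path d0:-→d1:-→d2:-→d3:-→d4:-→d5:-→d6:-→d7:-→d8:H2  best=H2
  ? 12.178.7.212  path d0:-→d1:-→d2:-→d3:-→d4:-→d5:-→d6:-→d7:-→d8:-→d9:-→d10:-→d11:-→d12:-→d13:-→d14:-→d15:-→d16:-→d17:-→d18:-→d19:-→d20:H1  best=H1
  + 12.178.0.0/15 (H3) depth=15
  - 12.178.8.0/24 clear@24
  + 171.0.0.0/8 (H2) depth=8
  ? 12.178.0.63  path d0:-→d1:-→d2:-→d3:-→d4:-→d5:-→d6:-→d7:-→d8:-→d9:-→d10:-→d11:-→d12:-→d13:-→d14:-→d15:H3→d16:-→d17:-→d18:-→d19:-→d20:H1  best=H1
  ? 84.238.154.244  path d0:-→d1:-  best=no-route
  ? 12.178.0.21  path d0:-→d1:-→d2:-→d3:-→d4:-→d5:-→d6:-→d7:-→d8:-→d9:-→d10:-→d11:-→d12:-→d13:-→d14:-→d15:H3→d16:-→d17:-→d18:-→d19:-→d20:H1  best=H1
  ? 171.178.136.113  path d0:-→d1:-→d2:-→d3:-→d4:-→d5:-→d6:-→d7:-→d8:H2→d9:-  best=H2
  ? 12.178.0.51  path d0:-→d1:-→d2:-→d3:-→d4:-→d5:-→d6:-→d7:-→d8:-→d9:-→d10:-→d11:-→d12:-→d13:-→d14:-→d15:H3→d16:-→d17:-→d18:-→d19:-→d20:H1  best=H1
  + 128.0.0.0/2 (H0) depth=2
  + 0.0.0.0/0 (H2) depth=0
  ? 171.0.0.1  path d0:H2→d1:-→d2:H0→d3:-→d4:-→d5:-→d6:-→d7:-→d8:H2  best=H2
  ? 171.0.229.252  path d0:H2→d1:-→d2:H0→d3:-→d4:-→d5:-→d6:-→d7:-→d8:H2  best=H2
  ? 128.0.0.16  path d0:H2→d1:-→d2:H0  best=H0
  - 128.0.0.0/2 clear@2
  + 12.178.0.0/16 (H1) depth=16

== LOOKUPS ==
["H2","H1","H2","H1","H1","no-route","H1","H2","H1","H2","H2","H0"]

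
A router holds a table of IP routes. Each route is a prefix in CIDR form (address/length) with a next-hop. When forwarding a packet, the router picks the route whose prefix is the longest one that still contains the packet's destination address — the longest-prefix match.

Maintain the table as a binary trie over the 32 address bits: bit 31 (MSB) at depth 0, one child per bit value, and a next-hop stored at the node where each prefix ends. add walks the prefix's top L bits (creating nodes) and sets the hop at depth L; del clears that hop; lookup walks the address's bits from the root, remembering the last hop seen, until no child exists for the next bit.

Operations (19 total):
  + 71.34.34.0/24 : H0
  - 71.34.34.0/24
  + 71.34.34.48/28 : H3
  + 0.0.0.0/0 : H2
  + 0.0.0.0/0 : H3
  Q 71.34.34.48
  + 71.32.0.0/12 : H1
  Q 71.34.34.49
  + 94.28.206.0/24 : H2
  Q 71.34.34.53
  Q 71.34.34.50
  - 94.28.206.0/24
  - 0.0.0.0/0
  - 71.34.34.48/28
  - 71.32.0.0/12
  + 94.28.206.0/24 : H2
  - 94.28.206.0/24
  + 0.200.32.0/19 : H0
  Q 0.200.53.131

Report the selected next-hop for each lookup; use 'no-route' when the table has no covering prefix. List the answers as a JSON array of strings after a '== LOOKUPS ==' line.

Process each operation:
  + 71.34.34.0/24 (H0) depth=24
  - 71.34.34.0/24 clear@24
  + 71.34.34.48/28 (H3) depth=28
  + 0.0.0.0/0 (H2) depth=0
  + 0.0.0.0/0 (H3) depth=0
  lookup 71.34.34.48: bits 0100011100100010001000100011 walk d0:H3→d1:-→d2:-→d3:-→d4:-→d5:-→d6:-→d7:-→d8:-→d9:-→d10:-→d11:-→d12:-→d13:-→d14:-→d15:-→d16:-→d17:-→d18:-→d19:-→d20:-→d21:-→d22:-→d23:-→d24:-→d25:-→d26:-→d27:-→d28:H3 -> H3
  + 71.32.0.0/12 (H1) depth=12
  lookup 71.34.34.49: bits 0100011100100010001000100011 walk d0:H3→d1:-→d2:-→d3:-→d4:-→d5:-→d6:-→d7:-→d8:-→d9:-→d10:-→d11:-→d12:H1→d13:-→d14:-→d15:-→d16:-→d17:-→d18:-→d19:-→d20:-→d21:-→d22:-→d23:-→d24:-→d25:-→d26:-→d27:-→d28:H3 -> H3
  + 94.28.206.0/24 (H2) depth=24
  lookup 71.34.34.53: bits 0100011100100010001000100011 walk d0:H3→d1:-→d2:-→d3:-→d4:-→d5:-→d6:-→d7:-→d8:-→d9:-→d10:-→d11:-→d12:H1→d13:-→d14:-→d15:-→d16:-→d17:-→d18:-→d19:-→d20:-→d21:-→d22:-→d23:-→d24:-→d25:-→d26:-→d27:-→d28:H3 -> H3
  lookup 71.34.34.50: bits 0100011100100010001000100011 walk d0:H3→d1:-→d2:-→d3:-→d4:-→d5:-→d6:-→d7:-→d8:-→d9:-→d10:-→d11:-→d12:H1→d13:-→d14:-→d15:-→d16:-→d17:-→d18:-→d19:-→d20:-→d21:-→d22:-→d23:-→d24:-→d25:-→d26:-→d27:-→d28:H3 -> H3
  - 94.28.206.0/24 clear@24
  - 0.0.0.0/0 clear@0
  - 71.34.34.48/28 clear@28
  - 71.32.0.0/12 clear@12
  + 94.28.206.0/24 (H2) depth=24
  - 94.28.206.0/24 clear@24
  + 0.200.32.0/19 (H0) depth=19
  lookup 0.200.53.131: bits 0000000011001000001 walk d0:-→d1:-→d2:-→d3:-→d4:-→d5:-→d6:-→d7:-→d8:-→d9:-→d10:-→d11:-→d12:-→d13:-→d14:-→d15:-→d16:-→d17:-→d18:-→d19:H0 -> H0

== LOOKUPS ==
["H3","H3","H3","H3","H0"]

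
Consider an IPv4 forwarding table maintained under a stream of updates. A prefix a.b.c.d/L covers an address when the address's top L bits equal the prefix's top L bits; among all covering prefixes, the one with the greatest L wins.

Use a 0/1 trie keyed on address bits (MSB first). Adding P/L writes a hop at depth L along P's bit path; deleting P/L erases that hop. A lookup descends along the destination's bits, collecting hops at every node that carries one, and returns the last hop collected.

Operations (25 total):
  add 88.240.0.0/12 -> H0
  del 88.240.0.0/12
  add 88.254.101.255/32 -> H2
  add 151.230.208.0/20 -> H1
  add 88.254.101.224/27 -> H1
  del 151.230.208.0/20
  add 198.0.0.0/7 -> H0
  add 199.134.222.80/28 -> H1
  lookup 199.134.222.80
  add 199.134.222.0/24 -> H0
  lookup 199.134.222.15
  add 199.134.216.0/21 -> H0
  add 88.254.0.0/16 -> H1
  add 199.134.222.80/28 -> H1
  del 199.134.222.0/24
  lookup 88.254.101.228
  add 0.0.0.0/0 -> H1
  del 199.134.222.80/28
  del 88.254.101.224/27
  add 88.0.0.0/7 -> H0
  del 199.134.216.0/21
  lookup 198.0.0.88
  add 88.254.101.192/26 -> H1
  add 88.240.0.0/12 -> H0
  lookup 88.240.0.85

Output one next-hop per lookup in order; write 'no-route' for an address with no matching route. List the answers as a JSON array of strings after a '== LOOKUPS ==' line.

Apply in order:
  add 88.240.0.0/12 -> H0 at depth 12
  del 88.240.0.0/12 (clear depth 12)
  add 88.254.101.255/32 -> H2 at depth 32
  add 151.230.208.0/20 -> H1 at depth 20
  add 88.254.101.224/27 -> H1 at depth 27
  del 151.230.208.0/20 (clear depth 20)
  add 198.0.0.0/7 -> H0 at depth 7
  add 199.134.222.80/28 -> H1 at depth 28
  lookup 199.134.222.80: bits 1100011110000110110111100101 walk d0:-→d1:-→d2:-→d3:-→d4:-→d5:-→d6:-→d7:H0→d8:-→d9:-→d10:-→d11:-→d12:-→d13:-→d14:-→d15:-→d16:-→d17:-→d18:-→d19:-→d20:-→d21:-→d22:-→d23:-→d24:-→d25:-→d26:-→d27:-→d28:H1 -> H1
  add 199.134.222.0/24 -> H0 at depth 24
  lookup 199.134.222.15: bits 1100011110000110110111100 walk d0:-→d1:-→d2:-→d3:-→d4:-→d5:-→d6:-→d7:H0→d8:-→d9:-→d10:-→d11:-→d12:-→d13:-→d14:-→d15:-→d16:-→d17:-→d18:-→d19:-→d20:-→d21:-→d22:-→d23:-→d24:H0→d25:- -> H0
  add 199.134.216.0/21 -> H0 at depth 21
  add 88.254.0.0/16 -> H1 at depth 16
  add 199.134.222.80/28 -> H1 at depth 28
  del 199.134.222.0/24 (clear depth 24)
  lookup 88.254.101.228: bits 010110001111111001100101111 walk d0:-→d1:-→d2:-→d3:-→d4:-→d5:-→d6:-→d7:-→d8:-→d9:-→d10:-→d11:-→d12:-→d13:-→d14:-→d15:-→d16:H1→d17:-→d18:-→d19:-→d20:-→d21:-→d22:-→d23:-→d24:-→d25:-→d26:-→d27:H1 -> H1
  add 0.0.0.0/0 -> H1 at depth 0
  del 199.134.222.80/28 (clear depth 28)
  del 88.254.101.224/27 (clear depth 27)
  add 88.0.0.0/7 -> H0 at depth 7
  del 199.134.216.0/21 (clear depth 21)
  lookup 198.0.0.88: bits 1100011 walk d0:H1→d1:-→d2:-→d3:-→d4:-→d5:-→d6:-→d7:H0 -> H0
  add 88.254.101.192/26 -> H1 at depth 26
  add 88.240.0.0/12 -> H0 at depth 12
  lookup 88.240.0.85: bits 010110001111 walk d0:H1→d1:-→d2:-→d3:-→d4:-→d5:-→d6:-→d7:H0→d8:-→d9:-→d10:-→d11:-→d12:H0 -> H0

== LOOKUPS ==
["H1","H0","H1","H0","H0"]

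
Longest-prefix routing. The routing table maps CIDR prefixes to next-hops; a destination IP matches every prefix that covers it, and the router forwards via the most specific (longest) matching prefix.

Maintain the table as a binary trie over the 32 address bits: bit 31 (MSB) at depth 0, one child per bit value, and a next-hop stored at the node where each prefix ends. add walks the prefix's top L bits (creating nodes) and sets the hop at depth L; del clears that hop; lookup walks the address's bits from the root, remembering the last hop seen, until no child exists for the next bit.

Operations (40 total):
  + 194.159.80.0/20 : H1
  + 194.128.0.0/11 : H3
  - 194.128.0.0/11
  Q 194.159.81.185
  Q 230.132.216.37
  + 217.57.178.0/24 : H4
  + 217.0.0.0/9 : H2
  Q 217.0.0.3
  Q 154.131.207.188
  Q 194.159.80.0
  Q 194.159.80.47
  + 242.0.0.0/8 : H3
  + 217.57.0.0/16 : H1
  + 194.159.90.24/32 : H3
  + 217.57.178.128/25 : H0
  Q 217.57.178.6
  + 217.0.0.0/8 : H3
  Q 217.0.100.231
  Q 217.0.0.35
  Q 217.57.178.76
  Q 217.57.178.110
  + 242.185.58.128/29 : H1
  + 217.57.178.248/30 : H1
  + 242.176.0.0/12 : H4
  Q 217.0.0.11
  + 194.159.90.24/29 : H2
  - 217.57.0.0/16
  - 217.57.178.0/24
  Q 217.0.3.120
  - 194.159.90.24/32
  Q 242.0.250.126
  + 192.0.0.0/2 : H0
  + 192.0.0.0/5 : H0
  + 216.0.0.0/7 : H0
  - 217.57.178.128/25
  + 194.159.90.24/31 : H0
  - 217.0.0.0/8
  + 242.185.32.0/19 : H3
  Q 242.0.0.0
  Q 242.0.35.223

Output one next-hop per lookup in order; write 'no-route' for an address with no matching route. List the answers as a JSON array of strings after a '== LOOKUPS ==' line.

Apply in order:
  add 194.159.80.0/20 -> H1 at depth 20
  add 194.128.0.0/11 -> H3 at depth 11
  - 194.128.0.0/11 clear@11
  lookup 194.159.81.185: bits 11000010100111110101 walk d0:-→d1:-→d2:-→d3:-→d4:-→d5:-→d6:-→d7:-→d8:-→d9:-→d10:-→d11:-→d12:-→d13:-→d14:-→d15:-→d16:-→d17:-→d18:-→d19:-→d20:H1 -> H1
  lookup 230.132.216.37: bits 11 walk d0:-→d1:-→d2:- -> no-route
  add 217.57.178.0/24 -> H4 at depth 24
  add 217.0.0.0/9 -> H2 at depth 9
  lookup 217.0.0.3: bits 1101100100 walk d0:-→d1:-→d2:-→d3:-→d4:-→d5:-→d6:-→d7:-→d8:-→d9:H2→d10:- -> H2
  lookup 154.131.207.188: bits 1 walk d0:-→d1:- -> no-route
  lookup 194.159.80.0: bits 11000010100111110101 walk d0:-→d1:-→d2:-→d3:-→d4:-→d5:-→d6:-→d7:-→d8:-→d9:-→d10:-→d11:-→d12:-→d13:-→d14:-→d15:-→d16:-→d17:-→d18:-→d19:-→d20:H1 -> H1
  lookup 194.159.80.47: bits 11000010100111110101 walk d0:-→d1:-→d2:-→d3:-→d4:-→d5:-→d6:-→d7:-→d8:-→d9:-→d10:-→d11:-→d12:-→d13:-→d14:-→d15:-→d16:-→d17:-→d18:-→d19:-→d20:H1 -> H1
  add 242.0.0.0/8 -> H3 at depth 8
  add 217.57.0.0/16 -> H1 at depth 16
  add 194.159.90.24/32 -> H3 at depth 32
  add 217.57.178.128/25 -> H0 at depth 25
  lookup 217.57.178.6: bits 110110010011100110110010 walk d0:-→d1:-→d2:-→d3:-→d4:-→d5:-→d6:-→d7:-→d8:-→d9:H2→d10:-→d11:-→d12:-→d13:-→d14:-→d15:-→d16:H1→d17:-→d18:-→d19:-→d20:-→d21:-→d22:-→d23:-→d24:H4 -> H4
  add 217.0.0.0/8 -> H3 at depth 8
  lookup 217.0.100.231: bits 1101100100 walk d0:-→d1:-→d2:-→d3:-→d4:-→d5:-→d6:-→d7:-→d8:H3→d9:H2→d10:- -> H2
  lookup 217.0.0.35: bits 1101100100 walk d0:-→d1:-→d2:-→d3:-→d4:-→d5:-→d6:-→d7:-→d8:H3→d9:H2→d10:- -> H2
  lookup 217.57.178.76: bits 110110010011100110110010 walk d0:-→d1:-→d2:-→d3:-→d4:-→d5:-→d6:-→d7:-→d8:H3→d9:H2→d10:-→d11:-→d12:-→d13:-→d14:-→d15:-→d16:H1→d17:-→d18:-→d19:-→d20:-→d21:-→d22:-→d23:-→d24:H4 -> H4
  lookup 217.57.178.110: bits 110110010011100110110010 walk d0:-→d1:-→d2:-→d3:-→d4:-→d5:-→d6:-→d7:-→d8:H3→d9:H2→d10:-→d11:-→d12:-→d13:-→d14:-→d15:-→d16:H1→d17:-→d18:-→d19:-→d20:-→d21:-→d22:-→d23:-→d24:H4 -> H4
  add 242.185.58.128/29 -> H1 at depth 29
  add 217.57.178.248/30 -> H1 at depth 30
  add 242.176.0.0/12 -> H4 at depth 12
  lookup 217.0.0.11: bits 1101100100 walk d0:-→d1:-→d2:-→d3:-→d4:-→d5:-→d6:-→d7:-→d8:H3→d9:H2→d10:- -> H2
  add 194.159.90.24/29 -> H2 at depth 29
  - 217.57.0.0/16 clear@16
  - 217.57.178.0/24 clear@24
  lookup 217.0.3.120: bits 1101100100 walk d0:-→d1:-→d2:-→d3:-→d4:-→d5:-→d6:-→d7:-→d8:H3→d9:H2→d10:- -> H2
  - 194.159.90.24/32 clear@32
  lookup 242.0.250.126: bits 11110010 walk d0:-→d1:-→d2:-→d3:-→d4:-→d5:-→d6:-→d7:-→d8:H3 -> H3
  add 192.0.0.0/2 -> H0 at depth 2
  add 192.0.0.0/5 -> H0 at depth 5
  add 216.0.0.0/7 -> H0 at depth 7
  - 217.57.178.128/25 clear@25
  add 194.159.90.24/31 -> H0 at depth 31
  - 217.0.0.0/8 clear@8
  add 242.185.32.0/19 -> H3 at depth 19
  lookup 242.0.0.0: bits 11110010 walk d0:-→d1:-→d2:H0→d3:-→d4:-→d5:-→d6:-→d7:-→d8:H3 -> H3
  lookup 242.0.35.223: bits 11110010 walk d0:-→d1:-→d2:H0→d3:-→d4:-→d5:-→d6:-→d7:-→d8:H3 -> H3

== LOOKUPS ==
["H1","no-route","H2","no-route","H1","H1","H4","H2","H2","H4","H4","H2","H2","H3","H3","H3"]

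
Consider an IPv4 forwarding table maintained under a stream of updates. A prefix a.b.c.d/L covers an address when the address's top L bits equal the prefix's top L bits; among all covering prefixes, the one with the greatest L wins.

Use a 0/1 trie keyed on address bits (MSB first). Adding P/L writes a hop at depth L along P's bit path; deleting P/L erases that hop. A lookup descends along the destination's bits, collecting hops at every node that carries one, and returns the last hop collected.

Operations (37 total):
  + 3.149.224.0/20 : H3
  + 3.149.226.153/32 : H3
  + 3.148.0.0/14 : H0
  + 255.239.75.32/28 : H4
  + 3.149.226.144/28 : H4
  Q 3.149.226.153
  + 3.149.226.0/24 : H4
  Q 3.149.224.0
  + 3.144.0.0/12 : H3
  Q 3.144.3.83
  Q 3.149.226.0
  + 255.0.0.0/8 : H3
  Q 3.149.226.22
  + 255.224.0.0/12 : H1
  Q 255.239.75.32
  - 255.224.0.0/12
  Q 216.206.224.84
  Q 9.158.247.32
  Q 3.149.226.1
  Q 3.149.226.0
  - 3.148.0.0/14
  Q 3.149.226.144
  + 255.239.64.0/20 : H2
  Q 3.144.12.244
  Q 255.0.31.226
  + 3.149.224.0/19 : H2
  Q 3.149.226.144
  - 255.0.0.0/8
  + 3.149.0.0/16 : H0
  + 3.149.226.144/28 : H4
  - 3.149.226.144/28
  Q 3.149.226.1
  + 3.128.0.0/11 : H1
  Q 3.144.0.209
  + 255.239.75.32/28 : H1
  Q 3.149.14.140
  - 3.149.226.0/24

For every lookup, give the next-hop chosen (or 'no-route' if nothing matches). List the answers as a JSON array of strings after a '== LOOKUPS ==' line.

Apply in order:
  add 3.149.224.0/20 -> H3 at depth 20
  add 3.149.226.153/32 -> H3 at depth 32
  add 3.148.0.0/14 -> H0 at depth 14
  add 255.239.75.32/28 -> H4 at depth 28
  add 3.149.226.144/28 -> H4 at depth 28
  lookup 3.149.226.153: bits 00000011100101011110001010011001 walk d0:-→d1:-→d2:-→d3:-→d4:-→d5:-→d6:-→d7:-→d8:-→d9:-→d10:-→d11:-→d12:-→d13:-→d14:H0→d15:-→d16:-→d17:-→d18:-→d19:-→d20:H3→d21:-→d22:-→d23:-→d24:-→d25:-→d26:-→d27:-→d28:H4→d29:-→d30:-→d31:-→d32:H3 -> H3
  add 3.149.226.0/24 -> H4 at depth 24
  lookup 3.149.224.0: bits 0000001110010101111000 walk d0:-→d1:-→d2:-→d3:-→d4:-→d5:-→d6:-→d7:-→d8:-→d9:-→d10:-→d11:-→d12:-→d13:-→d14:H0→d15:-→d16:-→d17:-→d18:-→d19:-→d20:H3→d21:-→d22:- -> H3
  add 3.144.0.0/12 -> H3 at depth 12
  lookup 3.144.3.83: bits 0000001110010 walk d0:-→d1:-→d2:-→d3:-→d4:-→d5:-→d6:-→d7:-→d8:-→d9:-→d10:-→d11:-→d12:H3→d13:- -> H3
  lookup 3.149.226.0: bits 000000111001010111100010 walk d0:-→d1:-→d2:-→d3:-→d4:-→d5:-→d6:-→d7:-→d8:-→d9:-→d10:-→d11:-→d12:H3→d13:-→d14:H0→d15:-→d16:-→d17:-→d18:-→d19:-→d20:H3→d21:-→d22:-→d23:-→d24:H4 -> H4
  add 255.0.0.0/8 -> H3 at depth 8
  lookup 3.149.226.22: bits 000000111001010111100010 walk d0:-→d1:-→d2:-→d3:-→d4:-→d5:-→d6:-→d7:-→d8:-→d9:-→d10:-→d11:-→d12:H3→d13:-→d14:H0→d15:-→d16:-→d17:-→d18:-→d19:-→d20:H3→d21:-→d22:-→d23:-→d24:H4 -> H4
  add 255.224.0.0/12 -> H1 at depth 12
  lookup 255.239.75.32: bits 1111111111101111010010110010 walk d0:-→d1:-→d2:-→d3:-→d4:-→d5:-→d6:-→d7:-→d8:H3→d9:-→d10:-→d11:-→d12:H1→d13:-→d14:-→d15:-→d16:-→d17:-→d18:-→d19:-→d20:-→d21:-→d22:-→d23:-→d24:-→d25:-→d26:-→d27:-→d28:H4 -> H4
  del 255.224.0.0/12 (clear depth 12)
  lookup 216.206.224.84: bits 11 walk d0:-→d1:-→d2:- -> no-route
  lookup 9.158.247.32: bits 0000 walk d0:-→d1:-→d2:-→d3:-→d4:- -> no-route
  lookup 3.149.226.1: bits 000000111001010111100010 walk d0:-→d1:-→d2:-→d3:-→d4:-→d5:-→d6:-→d7:-→d8:-→d9:-→d10:-→d11:-→d12:H3→d13:-→d14:H0→d15:-→d16:-→d17:-→d18:-→d19:-→d20:H3→d21:-→d22:-→d23:-→d24:H4 -> H4
  lookup 3.149.226.0: bits 000000111001010111100010 walk d0:-→d1:-→d2:-→d3:-→d4:-→d5:-→d6:-→d7:-→d8:-→d9:-→d10:-→d11:-→d12:H3→d13:-→d14:H0→d15:-→d16:-→d17:-→d18:-→d19:-→d20:H3→d21:-→d22:-→d23:-→d24:H4 -> H4
  del 3.148.0.0/14 (clear depth 14)
  lookup 3.149.226.144: bits 0000001110010101111000101001 walk d0:-→d1:-→d2:-→d3:-→d4:-→d5:-→d6:-→d7:-→d8:-→d9:-→d10:-→d11:-→d12:H3→d13:-→d14:-→d15:-→d16:-→d17:-→d18:-→d19:-→d20:H3→d21:-→d22:-→d23:-→d24:H4→d25:-→d26:-→d27:-→d28:H4 -> H4
  add 255.239.64.0/20 -> H2 at depth 20
  lookup 3.144.12.244: bits 0000001110010 walk d0:-→d1:-→d2:-→d3:-→d4:-→d5:-→d6:-→d7:-→d8:-→d9:-→d10:-→d11:-→d12:H3→d13:- -> H3
  lookup 255.0.31.226: bits 11111111 walk d0:-→d1:-→d2:-→d3:-→d4:-→d5:-→d6:-→d7:-→d8:H3 -> H3
  add 3.149.224.0/19 -> H2 at depth 19
  lookup 3.149.226.144: bits 0000001110010101111000101001 walk d0:-→d1:-→d2:-→d3:-→d4:-→d5:-→d6:-→d7:-→d8:-→d9:-→d10:-→d11:-→d12:H3→d13:-→d14:-→d15:-→d16:-→d17:-→d18:-→d19:H2→d20:H3→d21:-→d22:-→d23:-→d24:H4→d25:-→d26:-→d27:-→d28:H4 -> H4
  del 255.0.0.0/8 (clear depth 8)
  add 3.149.0.0/16 -> H0 at depth 16
  add 3.149.226.144/28 -> H4 at depth 28
  del 3.149.226.144/28 (clear depth 28)
  lookup 3.149.226.1: bits 000000111001010111100010 walk d0:-→d1:-→d2:-→d3:-→d4:-→d5:-→d6:-→d7:-→d8:-→d9:-→d10:-→d11:-→d12:H3→d13:-→d14:-→d15:-→d16:H0→d17:-→d18:-→d19:H2→d20:H3→d21:-→d22:-→d23:-→d24:H4 -> H4
  add 3.128.0.0/11 -> H1 at depth 11
  lookup 3.144.0.209: bits 0000001110010 walk d0:-→d1:-→d2:-→d3:-→d4:-→d5:-→d6:-→d7:-→d8:-→d9:-→d10:-→d11:H1→d12:H3→d13:- -> H3
  add 255.239.75.32/28 -> H1 at depth 28
  lookup 3.149.14.140: bits 0000001110010101 walk d0:-→d1:-→d2:-→d3:-→d4:-→d5:-→d6:-→d7:-→d8:-→d9:-→d10:-→d11:H1→d12:H3→d13:-→d14:-→d15:-→d16:H0 -> H0
  del 3.149.226.0/24 (clear depth 24)

== LOOKUPS ==
["H3","H3","H3","H4","H4","H4","no-route","no-route","H4","H4","H4","H3","H3","H4","H4","H3","H0"]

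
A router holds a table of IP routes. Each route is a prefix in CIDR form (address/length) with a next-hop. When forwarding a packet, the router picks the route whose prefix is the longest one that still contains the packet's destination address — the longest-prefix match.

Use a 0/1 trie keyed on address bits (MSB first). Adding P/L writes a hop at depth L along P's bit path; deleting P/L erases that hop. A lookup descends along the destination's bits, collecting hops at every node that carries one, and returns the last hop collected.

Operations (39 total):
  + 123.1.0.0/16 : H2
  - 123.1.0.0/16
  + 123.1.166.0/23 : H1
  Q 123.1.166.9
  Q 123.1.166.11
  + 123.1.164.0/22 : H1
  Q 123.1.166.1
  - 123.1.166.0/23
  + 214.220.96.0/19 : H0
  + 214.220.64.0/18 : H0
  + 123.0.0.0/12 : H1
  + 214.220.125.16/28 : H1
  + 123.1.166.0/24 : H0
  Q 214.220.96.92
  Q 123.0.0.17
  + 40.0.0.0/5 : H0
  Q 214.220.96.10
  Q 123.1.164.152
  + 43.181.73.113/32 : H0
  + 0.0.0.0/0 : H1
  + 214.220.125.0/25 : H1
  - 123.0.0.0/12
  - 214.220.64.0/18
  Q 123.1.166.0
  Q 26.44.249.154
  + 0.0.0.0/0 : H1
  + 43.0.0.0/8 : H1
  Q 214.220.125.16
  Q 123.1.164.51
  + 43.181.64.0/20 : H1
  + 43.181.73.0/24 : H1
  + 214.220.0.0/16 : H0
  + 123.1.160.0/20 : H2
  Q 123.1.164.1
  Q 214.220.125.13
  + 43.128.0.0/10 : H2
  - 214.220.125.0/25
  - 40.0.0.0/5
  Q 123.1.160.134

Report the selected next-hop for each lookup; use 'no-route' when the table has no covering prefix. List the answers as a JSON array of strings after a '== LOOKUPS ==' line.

Process each operation:
  add 123.1.0.0/16 -> H2 at depth 16
  - 123.1.0.0/16 clear@16
  add 123.1.166.0/23 -> H1 at depth 23
  Q 123.1.166.9: descend 01111011000000011010011 ; hops seen [H1] ; pick H1
  Q 123.1.166.11: descend 01111011000000011010011 ; hops seen [H1] ; pick H1
  add 123.1.164.0/22 -> H1 at depth 22
  Q 123.1.166.1: descend 01111011000000011010011 ; hops seen [H1,H1] ; pick H1
  - 123.1.166.0/23 clear@23
  add 214.220.96.0/19 -> H0 at depth 19
  add 214.220.64.0/18 -> H0 at depth 18
  add 123.0.0.0/12 -> H1 at depth 12
  add 214.220.125.16/28 -> H1 at depth 28
  add 123.1.166.0/24 -> H0 at depth 24
  Q 214.220.96.92: descend 1101011011011100011 ; hops seen [H0,H0] ; pick H0
  Q 123.0.0.17: descend 011110110000000 ; hops seen [H1] ; pick H1
  add 40.0.0.0/5 -> H0 at depth 5
  Q 214.220.96.10: descend 1101011011011100011 ; hops seen [H0,H0] ; pick H0
  Q 123.1.164.152: descend 0111101100000001101001 ; hops seen [H1,H1] ; pick H1
  add 43.181.73.113/32 -> H0 at depth 32
  add 0.0.0.0/0 -> H1 at depth 0
  add 214.220.125.0/25 -> H1 at depth 25
  - 123.0.0.0/12 clear@12
  - 214.220.64.0/18 clear@18
  Q 123.1.166.0: descend 011110110000000110100110 ; hops seen [H1,H1,H0] ; pick H0
  Q 26.44.249.154: descend 00 ; hops seen [H1] ; pick H1
  add 0.0.0.0/0 -> H1 at depth 0
  add 43.0.0.0/8 -> H1 at depth 8
  Q 214.220.125.16: descend 1101011011011100011111010001 ; hops seen [H1,H0,H1,H1] ; pick H1
  Q 123.1.164.51: descend 0111101100000001101001 ; hops seen [H1,H1] ; pick H1
  add 43.181.64.0/20 -> H1 at depth 20
  add 43.181.73.0/24 -> H1 at depth 24
  add 214.220.0.0/16 -> H0 at depth 16
  add 123.1.160.0/20 -> H2 at depth 20
  Q 123.1.164.1: descend 0111101100000001101001 ; hops seen [H1,H2,H1] ; pick H1
  Q 214.220.125.13: descend 110101101101110001111101000 ; hops seen [H1,H0,H0,H1] ; pick H1
  add 43.128.0.0/10 -> H2 at depth 10
  - 214.220.125.0/25 clear@25
  - 40.0.0.0/5 clear@5
  Q 123.1.160.134: descend 011110110000000110100 ; hops seen [H1,H2] ; pick H2

== LOOKUPS ==
["H1","H1","H1","H0","H1","H0","H1","H0","H1","H1","H1","H1","H1","H2"]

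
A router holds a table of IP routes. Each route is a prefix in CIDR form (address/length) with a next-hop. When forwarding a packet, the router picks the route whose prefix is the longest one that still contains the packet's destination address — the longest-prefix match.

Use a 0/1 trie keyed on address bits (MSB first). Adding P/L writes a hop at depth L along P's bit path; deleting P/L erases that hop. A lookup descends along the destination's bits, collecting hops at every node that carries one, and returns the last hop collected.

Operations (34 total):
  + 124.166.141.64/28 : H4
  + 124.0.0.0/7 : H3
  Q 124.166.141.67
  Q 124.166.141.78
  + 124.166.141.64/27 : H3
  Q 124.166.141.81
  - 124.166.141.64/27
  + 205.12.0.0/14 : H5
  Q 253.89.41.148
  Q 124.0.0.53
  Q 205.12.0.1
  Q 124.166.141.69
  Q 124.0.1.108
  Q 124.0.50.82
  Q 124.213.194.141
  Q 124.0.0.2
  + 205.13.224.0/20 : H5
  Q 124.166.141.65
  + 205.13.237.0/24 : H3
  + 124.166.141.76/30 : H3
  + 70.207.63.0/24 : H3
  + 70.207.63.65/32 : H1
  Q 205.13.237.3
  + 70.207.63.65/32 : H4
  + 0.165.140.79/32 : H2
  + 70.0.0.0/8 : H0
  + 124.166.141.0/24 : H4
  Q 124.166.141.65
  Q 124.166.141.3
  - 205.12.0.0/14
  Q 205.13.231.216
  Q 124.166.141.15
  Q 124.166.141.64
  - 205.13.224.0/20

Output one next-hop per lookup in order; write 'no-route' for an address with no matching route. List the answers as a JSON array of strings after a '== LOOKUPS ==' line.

Process each operation:
  + 124.166.141.64/28 (H4) depth=28
  + 124.0.0.0/7 (H3) depth=7
  lookup 124.166.141.67: bits 0111110010100110100011010100 walk d0:-→d1:-→d2:-→d3:-→d4:-→d5:-→d6:-→d7:H3→d8:-→d9:-→d10:-→d11:-→d12:-→d13:-→d14:-→d15:-→d16:-→d17:-→d18:-→d19:-→d20:-→d21:-→d22:-→d23:-→d24:-→d25:-→d26:-→d27:-→d28:H4 -> H4
  lookup 124.166.141.78: bits 0111110010100110100011010100 walk d0:-→d1:-→d2:-→d3:-→d4:-→d5:-→d6:-→d7:H3→d8:-→d9:-→d10:-→d11:-→d12:-→d13:-→d14:-→d15:-→d16:-→d17:-→d18:-→d19:-→d20:-→d21:-→d22:-→d23:-→d24:-→d25:-→d26:-→d27:-→d28:H4 -> H4
  + 124.166.141.64/27 (H3) depth=27
  lookup 124.166.141.81: bits 011111001010011010001101010 walk d0:-→d1:-→d2:-→d3:-→d4:-→d5:-→d6:-→d7:H3→d8:-→d9:-→d10:-→d11:-→d12:-→d13:-→d14:-→d15:-→d16:-→d17:-→d18:-→d19:-→d20:-→d21:-→d22:-→d23:-→d24:-→d25:-→d26:-→d27:H3 -> H3
  del 124.166.141.64/27 (clear depth 27)
  + 205.12.0.0/14 (H5) depth=14
  lookup 253.89.41.148: bits 11 walk d0:-→d1:-→d2:- -> no-route
  lookup 124.0.0.53: bits 01111100 walk d0:-→d1:-→d2:-→d3:-→d4:-→d5:-→d6:-→d7:H3→d8:- -> H3
  lookup 205.12.0.1: bits 11001101000011 walk d0:-→d1:-→d2:-→d3:-→d4:-→d5:-→d6:-→d7:-→d8:-→d9:-→d10:-→d11:-→d12:-→d13:-→d14:H5 -> H5
  lookup 124.166.141.69: bits 0111110010100110100011010100 walk d0:-→d1:-→d2:-→d3:-→d4:-→d5:-→d6:-→d7:H3→d8:-→d9:-→d10:-→d11:-→d12:-→d13:-→d14:-→d15:-→d16:-→d17:-→d18:-→d19:-→d20:-→d21:-→d22:-→d23:-→d24:-→d25:-→d26:-→d27:-→d28:H4 -> H4
  lookup 124.0.1.108: bits 01111100 walk d0:-→d1:-→d2:-→d3:-→d4:-→d5:-→d6:-→d7:H3→d8:- -> H3
  lookup 124.0.50.82: bits 01111100 walk d0:-→d1:-→d2:-→d3:-→d4:-→d5:-→d6:-→d7:H3→d8:- -> H3
  lookup 124.213.194.141: bits 011111001 walk d0:-→d1:-→d2:-→d3:-→d4:-→d5:-→d6:-→d7:H3→d8:-→d9:- -> H3
  lookup 124.0.0.2: bits 01111100 walk d0:-→d1:-→d2:-→d3:-→d4:-→d5:-→d6:-→d7:H3→d8:- -> H3
  + 205.13.224.0/20 (H5) depth=20
  lookup 124.166.141.65: bits 0111110010100110100011010100 walk d0:-→d1:-→d2:-→d3:-→d4:-→d5:-→d6:-→d7:H3→d8:-→d9:-→d10:-→d11:-→d12:-→d13:-→d14:-→d15:-→d16:-→d17:-→d18:-→d19:-→d20:-→d21:-→d22:-→d23:-→d24:-→d25:-→d26:-→d27:-→d28:H4 -> H4
  + 205.13.237.0/24 (H3) depth=24
  + 124.166.141.76/30 (H3) depth=30
  + 70.207.63.0/24 (H3) depth=24
  + 70.207.63.65/32 (H1) depth=32
  lookup 205.13.237.3: bits 110011010000110111101101 walk d0:-→d1:-→d2:-→d3:-→d4:-→d5:-→d6:-→d7:-→d8:-→d9:-→d10:-→d11:-→d12:-→d13:-→d14:H5→d15:-→d16:-→d17:-→d18:-→d19:-→d20:H5→d21:-→d22:-→d23:-→d24:H3 -> H3
  + 70.207.63.65/32 (H4) depth=32
  + 0.165.140.79/32 (H2) depth=32
  + 70.0.0.0/8 (H0) depth=8
  + 124.166.141.0/24 (H4) depth=24
  lookup 124.166.141.65: bits 0111110010100110100011010100 walk d0:-→d1:-→d2:-→d3:-→d4:-→d5:-→d6:-→d7:H3→d8:-→d9:-→d10:-→d11:-→d12:-→d13:-→d14:-→d15:-→d16:-→d17:-→d18:-→d19:-→d20:-→d21:-→d22:-→d23:-→d24:H4→d25:-→d26:-→d27:-→d28:H4 -> H4
  lookup 124.166.141.3: bits 0111110010100110100011010 walk d0:-→d1:-→d2:-→d3:-→d4:-→d5:-→d6:-→d7:H3→d8:-→d9:-→d10:-→d11:-→d12:-→d13:-→d14:-→d15:-→d16:-→d17:-→d18:-→d19:-→d20:-→d21:-→d22:-→d23:-→d24:H4→d25:- -> H4
  del 205.12.0.0/14 (clear depth 14)
  lookup 205.13.231.216: bits 11001101000011011110 walk d0:-→d1:-→d2:-→d3:-→d4:-→d5:-→d6:-→d7:-→d8:-→d9:-→d10:-→d11:-→d12:-→d13:-→d14:-→d15:-→d16:-→d17:-→d18:-→d19:-→d20:H5 -> H5
  lookup 124.166.141.15: bits 0111110010100110100011010 walk d0:-→d1:-→d2:-→d3:-→d4:-→d5:-→d6:-→d7:H3→d8:-→d9:-→d10:-→d11:-→d12:-→d13:-→d14:-→d15:-→d16:-→d17:-→d18:-→d19:-→d20:-→d21:-→d22:-→d23:-→d24:H4→d25:- -> H4
  lookup 124.166.141.64: bits 0111110010100110100011010100 walk d0:-→d1:-→d2:-→d3:-→d4:-→d5:-→d6:-→d7:H3→d8:-→d9:-→d10:-→d11:-→d12:-→d13:-→d14:-→d15:-→d16:-→d17:-→d18:-→d19:-→d20:-→d21:-→d22:-→d23:-→d24:H4→d25:-→d26:-→d27:-→d28:H4 -> H4
  del 205.13.224.0/20 (clear depth 20)

== LOOKUPS ==
["H4","H4","H3","no-route","H3","H5","H4","H3","H3","H3","H3","H4","H3","H4","H4","H5","H4","H4"]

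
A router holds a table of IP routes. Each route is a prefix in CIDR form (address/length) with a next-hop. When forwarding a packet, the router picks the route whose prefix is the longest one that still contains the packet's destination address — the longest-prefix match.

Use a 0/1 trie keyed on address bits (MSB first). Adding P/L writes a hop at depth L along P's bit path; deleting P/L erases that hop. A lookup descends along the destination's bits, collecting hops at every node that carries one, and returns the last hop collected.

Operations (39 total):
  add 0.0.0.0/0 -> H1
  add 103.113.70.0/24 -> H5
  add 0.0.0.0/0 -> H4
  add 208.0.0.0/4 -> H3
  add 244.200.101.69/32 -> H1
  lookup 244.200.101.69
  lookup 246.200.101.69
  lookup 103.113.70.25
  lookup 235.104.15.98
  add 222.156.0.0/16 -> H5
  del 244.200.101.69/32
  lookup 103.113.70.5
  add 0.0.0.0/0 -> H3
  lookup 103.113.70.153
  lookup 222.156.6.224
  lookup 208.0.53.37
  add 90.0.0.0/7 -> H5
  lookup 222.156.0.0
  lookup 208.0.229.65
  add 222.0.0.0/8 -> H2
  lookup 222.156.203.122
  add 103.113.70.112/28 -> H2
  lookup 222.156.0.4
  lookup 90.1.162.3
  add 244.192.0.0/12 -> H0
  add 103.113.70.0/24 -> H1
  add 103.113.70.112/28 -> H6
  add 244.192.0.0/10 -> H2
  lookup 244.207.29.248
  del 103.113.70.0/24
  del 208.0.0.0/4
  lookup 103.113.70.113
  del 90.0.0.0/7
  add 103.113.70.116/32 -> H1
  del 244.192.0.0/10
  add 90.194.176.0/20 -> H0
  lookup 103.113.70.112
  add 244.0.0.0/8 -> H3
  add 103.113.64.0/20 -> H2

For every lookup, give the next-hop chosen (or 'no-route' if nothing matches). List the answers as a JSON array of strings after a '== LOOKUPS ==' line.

Trace:
  + 0.0.0.0/0 (H1) depth=0
  + 103.113.70.0/24 (H5) depth=24
  + 0.0.0.0/0 (H4) depth=0
  + 208.0.0.0/4 (H3) depth=4
  + 244.200.101.69/32 (H1) depth=32
  ? 244.200.101.69  path d0:H4→d1:-→d2:-→d3:-→d4:-→d5:-→d6:-→d7:-→d8:-→d9:-→d10:-→d11:-→d12:-→d13:-→d14:-→d15:-→d16:-→d17:-→d18:-→d19:-→d20:-→d21:-→d22:-→d23:-→d24:-→d25:-→d26:-→d27:-→d28:-→d29:-→d30:-→d31:-→d32:H1  best=H1
  ? 246.200.101.69  path d0:H4→d1:-→d2:-→d3:-→d4:-→d5:-→d6:-  best=H4
  ? 103.113.70.25  path d0:H4→d1:-→d2:-→d3:-→d4:-→d5:-→d6:-→d7:-→d8:-→d9:-→d10:-→d11:-→d12:-→d13:-→d14:-→d15:-→d16:-→d17:-→d18:-→d19:-→d20:-→d21:-→d22:-→d23:-→d24:H5  best=H5
  ? 235.104.15.98  path d0:H4→d1:-→d2:-→d3:-  best=H4
  + 222.156.0.0/16 (H5) depth=16
  del 244.200.101.69/32 (clear depth 32)
  ? 103.113.70.5  path d0:H4→d1:-→d2:-→d3:-→d4:-→d5:-→d6:-→d7:-→d8:-→d9:-→d10:-→d11:-→d12:-→d13:-→d14:-→d15:-→d16:-→d17:-→d18:-→d19:-→d20:-→d21:-→d22:-→d23:-→d24:H5  best=H5
  + 0.0.0.0/0 (H3) depth=0
  ? 103.113.70.153  path d0:H3→d1:-→d2:-→d3:-→d4:-→d5:-→d6:-→d7:-→d8:-→d9:-→d10:-→d11:-→d12:-→d13:-→d14:-→d15:-→d16:-→d17:-→d18:-→d19:-→d20:-→d21:-→d22:-→d23:-→d24:H5  best=H5
  ? 222.156.6.224  path d0:H3→d1:-→d2:-→d3:-→d4:H3→d5:-→d6:-→d7:-→d8:-→d9:-→d10:-→d11:-→d12:-→d13:-→d14:-→d15:-→d16:H5  best=H5
  ? 208.0.53.37  path d0:H3→d1:-→d2:-→d3:-→d4:H3  best=H3
  + 90.0.0.0/7 (H5) depth=7
  ? 222.156.0.0  path d0:H3→d1:-→d2:-→d3:-→d4:H3→d5:-→d6:-→d7:-→d8:-→d9:-→d10:-→d11:-→d12:-→d13:-→d14:-→d15:-→d16:H5  best=H5
  ? 208.0.229.65  path d0:H3→d1:-→d2:-→d3:-→d4:H3  best=H3
  + 222.0.0.0/8 (H2) depth=8
  ? 222.156.203.122  path d0:H3→d1:-→d2:-→d3:-→d4:H3→d5:-→d6:-→d7:-→d8:H2→d9:-→d10:-→d11:-→d12:-→d13:-→d14:-→d15:-→d16:H5  best=H5
  + 103.113.70.112/28 (H2) depth=28
  ? 222.156.0.4  path d0:H3→d1:-→d2:-→d3:-→d4:H3→d5:-→d6:-→d7:-→d8:H2→d9:-→d10:-→d11:-→d12:-→d13:-→d14:-→d15:-→d16:H5  best=H5
  ? 90.1.162.3  path d0:H3→d1:-→d2:-→d3:-→d4:-→d5:-→d6:-→d7:H5  best=H5
  + 244.192.0.0/12 (H0) depth=12
  + 103.113.70.0/24 (H1) depth=24
  + 103.113.70.112/28 (H6) depth=28
  + 244.192.0.0/10 (H2) depth=10
  ? 244.207.29.248  path d0:H3→d1:-→d2:-→d3:-→d4:-→d5:-→d6:-→d7:-→d8:-→d9:-→d10:H2→d11:-→d12:H0→d13:-  best=H0
  del 103.113.70.0/24 (clear depth 24)
  del 208.0.0.0/4 (clear depth 4)
  ? 103.113.70.113  path d0:H3→d1:-→d2:-→d3:-→d4:-→d5:-→d6:-→d7:-→d8:-→d9:-→d10:-→d11:-→d12:-→d13:-→d14:-→d15:-→d16:-→d17:-→d18:-→d19:-→d20:-→d21:-→d22:-→d23:-→d24:-→d25:-→d26:-→d27:-→d28:H6  best=H6
  del 90.0.0.0/7 (clear depth 7)
  + 103.113.70.116/32 (H1) depth=32
  del 244.192.0.0/10 (clear depth 10)
  + 90.194.176.0/20 (H0) depth=20
  ? 103.113.70.112  path d0:H3→d1:-→d2:-→d3:-→d4:-→d5:-→d6:-→d7:-→d8:-→d9:-→d10:-→d11:-→d12:-→d13:-→d14:-→d15:-→d16:-→d17:-→d18:-→d19:-→d20:-→d21:-→d22:-→d23:-→d24:-→d25:-→d26:-→d27:-→d28:H6→d29:-  best=H6
  + 244.0.0.0/8 (H3) depth=8
  + 103.113.64.0/20 (H2) depth=20

== LOOKUPS ==
["H1","H4","H5","H4","H5","H5","H5","H3","H5","H3","H5","H5","H5","H0","H6","H6"]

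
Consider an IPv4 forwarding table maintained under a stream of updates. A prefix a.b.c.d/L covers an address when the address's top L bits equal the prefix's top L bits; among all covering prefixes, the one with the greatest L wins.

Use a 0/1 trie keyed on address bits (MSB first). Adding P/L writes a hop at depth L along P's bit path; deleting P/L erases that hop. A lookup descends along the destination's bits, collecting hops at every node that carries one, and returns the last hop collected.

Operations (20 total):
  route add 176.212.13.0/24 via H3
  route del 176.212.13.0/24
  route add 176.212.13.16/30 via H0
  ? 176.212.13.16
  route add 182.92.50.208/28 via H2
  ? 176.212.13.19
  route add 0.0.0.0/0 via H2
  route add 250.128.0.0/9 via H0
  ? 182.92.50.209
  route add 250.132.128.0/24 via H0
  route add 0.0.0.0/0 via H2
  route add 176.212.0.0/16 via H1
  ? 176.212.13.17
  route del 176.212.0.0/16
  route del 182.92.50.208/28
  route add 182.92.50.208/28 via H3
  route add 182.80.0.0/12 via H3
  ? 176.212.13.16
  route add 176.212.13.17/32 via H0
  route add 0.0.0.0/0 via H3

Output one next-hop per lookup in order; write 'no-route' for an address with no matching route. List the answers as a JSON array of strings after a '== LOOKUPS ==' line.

Apply in order:
  add 176.212.13.0/24 -> H3 at depth 24
  - 176.212.13.0/24 clear@24
  add 176.212.13.16/30 -> H0 at depth 30
  lookup 176.212.13.16: bits 101100001101010000001101000100 walk d0:-→d1:-→d2:-→d3:-→d4:-→d5:-→d6:-→d7:-→d8:-→d9:-→d10:-→d11:-→d12:-→d13:-→d14:-→d15:-→d16:-→d17:-→d18:-→d19:-→d20:-→d21:-→d22:-→d23:-→d24:-→d25:-→d26:-→d27:-→d28:-→d29:-→d30:H0 -> H0
  add 182.92.50.208/28 -> H2 at depth 28
  lookup 176.212.13.19: bits 101100001101010000001101000100 walk d0:-→d1:-→d2:-→d3:-→d4:-→d5:-→d6:-→d7:-→d8:-→d9:-→d10:-→d11:-→d12:-→d13:-→d14:-→d15:-→d16:-→d17:-→d18:-→d19:-→d20:-→d21:-→d22:-→d23:-→d24:-→d25:-→d26:-→d27:-→d28:-→d29:-→d30:H0 -> H0
  add 0.0.0.0/0 -> H2 at depth 0
  add 250.128.0.0/9 -> H0 at depth 9
  lookup 182.92.50.209: bits 1011011001011100001100101101 walk d0:H2→d1:-→d2:-→d3:-→d4:-→d5:-→d6:-→d7:-→d8:-→d9:-→d10:-→d11:-→d12:-→d13:-→d14:-→d15:-→d16:-→d17:-→d18:-→d19:-→d20:-→d21:-→d22:-→d23:-→d24:-→d25:-→d26:-→d27:-→d28:H2 -> H2
  add 250.132.128.0/24 -> H0 at depth 24
  add 0.0.0.0/0 -> H2 at depth 0
  add 176.212.0.0/16 -> H1 at depth 16
  lookup 176.212.13.17: bits 101100001101010000001101000100 walk d0:H2→d1:-→d2:-→d3:-→d4:-→d5:-→d6:-→d7:-→d8:-→d9:-→d10:-→d11:-→d12:-→d13:-→d14:-→d15:-→d16:H1→d17:-→d18:-→d19:-→d20:-→d21:-→d22:-→d23:-→d24:-→d25:-→d26:-→d27:-→d28:-→d29:-→d30:H0 -> H0
  - 176.212.0.0/16 clear@16
  - 182.92.50.208/28 clear@28
  add 182.92.50.208/28 -> H3 at depth 28
  add 182.80.0.0/12 -> H3 at depth 12
  lookup 176.212.13.16: bits 101100001101010000001101000100 walk d0:H2→d1:-→d2:-→d3:-→d4:-→d5:-→d6:-→d7:-→d8:-→d9:-→d10:-→d11:-→d12:-→d13:-→d14:-→d15:-→d16:-→d17:-→d18:-→d19:-→d20:-→d21:-→d22:-→d23:-→d24:-→d25:-→d26:-→d27:-→d28:-→d29:-→d30:H0 -> H0
  add 176.212.13.17/32 -> H0 at depth 32
  add 0.0.0.0/0 -> H3 at depth 0

== LOOKUPS ==
["H0","H0","H2","H0","H0"]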